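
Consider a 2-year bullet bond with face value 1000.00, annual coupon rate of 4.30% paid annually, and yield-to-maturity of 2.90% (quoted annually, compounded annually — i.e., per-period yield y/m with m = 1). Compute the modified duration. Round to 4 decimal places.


Coupon per period c = face * coupon_rate / m = 43.000000
Periods per year m = 1; per-period yield y/m = 0.029000
Number of cashflows N = 2
Cashflows (t years, CF_t, discount factor 1/(1+y/m)^(m*t), PV):
  t = 1.0000: CF_t = 43.000000, DF = 0.971817, PV = 41.788144
  t = 2.0000: CF_t = 1043.000000, DF = 0.944429, PV = 985.039302
Price P = sum_t PV_t = 1026.827446
First compute Macaulay numerator sum_t t * PV_t:
  t * PV_t at t = 1.0000: 41.788144
  t * PV_t at t = 2.0000: 1970.078605
Macaulay duration D = 2011.866749 / 1026.827446 = 1.959304
Modified duration = D / (1 + y/m) = 1.959304 / (1 + 0.029000) = 1.904085

Answer: Modified duration = 1.9041


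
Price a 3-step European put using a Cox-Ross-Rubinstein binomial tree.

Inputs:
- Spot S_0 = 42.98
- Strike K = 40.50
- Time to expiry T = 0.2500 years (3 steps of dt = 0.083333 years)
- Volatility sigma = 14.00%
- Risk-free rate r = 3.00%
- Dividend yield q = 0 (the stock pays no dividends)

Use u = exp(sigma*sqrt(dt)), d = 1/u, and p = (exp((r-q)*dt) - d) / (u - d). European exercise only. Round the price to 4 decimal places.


dt = T/N = 0.083333
u = exp(sigma*sqrt(dt)) = 1.041242; d = 1/u = 0.960391
p = (exp((r-q)*dt) - d) / (u - d) = 0.520857
Discount per step: exp(-r*dt) = 0.997503
Stock lattice S(k, i) with i counting down-moves:
  k=0: S(0,0) = 42.9800
  k=1: S(1,0) = 44.7526; S(1,1) = 41.2776
  k=2: S(2,0) = 46.5983; S(2,1) = 42.9800; S(2,2) = 39.6427
  k=3: S(3,0) = 48.5201; S(3,1) = 44.7526; S(3,2) = 41.2776; S(3,3) = 38.0725
Terminal payoffs V(N, i) = max(K - S_T, 0):
  V(3,0) = 0.000000; V(3,1) = 0.000000; V(3,2) = 0.000000; V(3,3) = 2.427534
Backward induction: V(k, i) = exp(-r*dt) * [p * V(k+1, i) + (1-p) * V(k+1, i+1)].
  V(2,0) = exp(-r*dt) * [p*0.000000 + (1-p)*0.000000] = 0.000000
  V(2,1) = exp(-r*dt) * [p*0.000000 + (1-p)*0.000000] = 0.000000
  V(2,2) = exp(-r*dt) * [p*0.000000 + (1-p)*2.427534] = 1.160231
  V(1,0) = exp(-r*dt) * [p*0.000000 + (1-p)*0.000000] = 0.000000
  V(1,1) = exp(-r*dt) * [p*0.000000 + (1-p)*1.160231] = 0.554528
  V(0,0) = exp(-r*dt) * [p*0.000000 + (1-p)*0.554528] = 0.265034

Answer: Price = V(0,0) = 0.2650


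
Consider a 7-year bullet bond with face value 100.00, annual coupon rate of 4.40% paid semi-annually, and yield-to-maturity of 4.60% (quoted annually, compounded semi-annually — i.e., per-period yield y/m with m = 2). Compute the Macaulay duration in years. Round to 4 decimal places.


Answer: Macaulay duration = 6.0936 years

Derivation:
Coupon per period c = face * coupon_rate / m = 2.200000
Periods per year m = 2; per-period yield y/m = 0.023000
Number of cashflows N = 14
Cashflows (t years, CF_t, discount factor 1/(1+y/m)^(m*t), PV):
  t = 0.5000: CF_t = 2.200000, DF = 0.977517, PV = 2.150538
  t = 1.0000: CF_t = 2.200000, DF = 0.955540, PV = 2.102187
  t = 1.5000: CF_t = 2.200000, DF = 0.934056, PV = 2.054924
  t = 2.0000: CF_t = 2.200000, DF = 0.913056, PV = 2.008723
  t = 2.5000: CF_t = 2.200000, DF = 0.892528, PV = 1.963562
  t = 3.0000: CF_t = 2.200000, DF = 0.872461, PV = 1.919415
  t = 3.5000: CF_t = 2.200000, DF = 0.852846, PV = 1.876261
  t = 4.0000: CF_t = 2.200000, DF = 0.833671, PV = 1.834077
  t = 4.5000: CF_t = 2.200000, DF = 0.814928, PV = 1.792842
  t = 5.0000: CF_t = 2.200000, DF = 0.796606, PV = 1.752534
  t = 5.5000: CF_t = 2.200000, DF = 0.778696, PV = 1.713132
  t = 6.0000: CF_t = 2.200000, DF = 0.761189, PV = 1.674615
  t = 6.5000: CF_t = 2.200000, DF = 0.744075, PV = 1.636965
  t = 7.0000: CF_t = 102.200000, DF = 0.727346, PV = 74.334774
Price P = sum_t PV_t = 98.814548
Macaulay numerator sum_t t * PV_t:
  t * PV_t at t = 0.5000: 1.075269
  t * PV_t at t = 1.0000: 2.102187
  t * PV_t at t = 1.5000: 3.082386
  t * PV_t at t = 2.0000: 4.017447
  t * PV_t at t = 2.5000: 4.908904
  t * PV_t at t = 3.0000: 5.758245
  t * PV_t at t = 3.5000: 6.566913
  t * PV_t at t = 4.0000: 7.336309
  t * PV_t at t = 4.5000: 8.067788
  t * PV_t at t = 5.0000: 8.762668
  t * PV_t at t = 5.5000: 9.422223
  t * PV_t at t = 6.0000: 10.047692
  t * PV_t at t = 6.5000: 10.640274
  t * PV_t at t = 7.0000: 520.343416
Macaulay duration D = (sum_t t * PV_t) / P = 602.131722 / 98.814548 = 6.093553


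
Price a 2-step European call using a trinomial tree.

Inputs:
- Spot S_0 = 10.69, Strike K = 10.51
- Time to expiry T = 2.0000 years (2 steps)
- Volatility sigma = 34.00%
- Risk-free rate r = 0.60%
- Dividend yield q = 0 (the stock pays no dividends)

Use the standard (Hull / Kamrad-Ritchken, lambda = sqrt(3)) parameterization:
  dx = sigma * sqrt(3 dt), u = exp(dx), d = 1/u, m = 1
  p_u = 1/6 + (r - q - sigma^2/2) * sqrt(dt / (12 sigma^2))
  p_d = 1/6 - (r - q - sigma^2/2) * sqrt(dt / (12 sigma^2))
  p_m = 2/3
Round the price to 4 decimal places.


Answer: Price = V(0,0) = 1.8630

Derivation:
dt = T/N = 1.000000; dx = sigma*sqrt(3*dt) = 0.588897
u = exp(dx) = 1.802000; d = 1/u = 0.554939
p_u = 0.122686, p_m = 0.666667, p_d = 0.210647
Discount per step: exp(-r*dt) = 0.994018
Stock lattice S(k, j) with j the centered position index:
  k=0: S(0,+0) = 10.6900
  k=1: S(1,-1) = 5.9323; S(1,+0) = 10.6900; S(1,+1) = 19.2634
  k=2: S(2,-2) = 3.2921; S(2,-1) = 5.9323; S(2,+0) = 10.6900; S(2,+1) = 19.2634; S(2,+2) = 34.7126
Terminal payoffs V(N, j) = max(S_T - K, 0):
  V(2,-2) = 0.000000; V(2,-1) = 0.000000; V(2,+0) = 0.180000; V(2,+1) = 8.753382; V(2,+2) = 24.202619
Backward induction: V(k, j) = exp(-r*dt) * [p_u * V(k+1, j+1) + p_m * V(k+1, j) + p_d * V(k+1, j-1)]
  V(1,-1) = exp(-r*dt) * [p_u*0.180000 + p_m*0.000000 + p_d*0.000000] = 0.021951
  V(1,+0) = exp(-r*dt) * [p_u*8.753382 + p_m*0.180000 + p_d*0.000000] = 1.186777
  V(1,+1) = exp(-r*dt) * [p_u*24.202619 + p_m*8.753382 + p_d*0.180000] = 8.789933
  V(0,+0) = exp(-r*dt) * [p_u*8.789933 + p_m*1.186777 + p_d*0.021951] = 1.863000


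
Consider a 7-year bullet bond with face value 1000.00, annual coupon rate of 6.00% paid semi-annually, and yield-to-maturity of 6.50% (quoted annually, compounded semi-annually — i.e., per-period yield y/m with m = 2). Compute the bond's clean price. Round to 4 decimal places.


Coupon per period c = face * coupon_rate / m = 30.000000
Periods per year m = 2; per-period yield y/m = 0.032500
Number of cashflows N = 14
Cashflows (t years, CF_t, discount factor 1/(1+y/m)^(m*t), PV):
  t = 0.5000: CF_t = 30.000000, DF = 0.968523, PV = 29.055690
  t = 1.0000: CF_t = 30.000000, DF = 0.938037, PV = 28.141104
  t = 1.5000: CF_t = 30.000000, DF = 0.908510, PV = 27.255307
  t = 2.0000: CF_t = 30.000000, DF = 0.879913, PV = 26.397391
  t = 2.5000: CF_t = 30.000000, DF = 0.852216, PV = 25.566481
  t = 3.0000: CF_t = 30.000000, DF = 0.825391, PV = 24.761725
  t = 3.5000: CF_t = 30.000000, DF = 0.799410, PV = 23.982300
  t = 4.0000: CF_t = 30.000000, DF = 0.774247, PV = 23.227409
  t = 4.5000: CF_t = 30.000000, DF = 0.749876, PV = 22.496280
  t = 5.0000: CF_t = 30.000000, DF = 0.726272, PV = 21.788165
  t = 5.5000: CF_t = 30.000000, DF = 0.703411, PV = 21.102339
  t = 6.0000: CF_t = 30.000000, DF = 0.681270, PV = 20.438101
  t = 6.5000: CF_t = 30.000000, DF = 0.659826, PV = 19.794770
  t = 7.0000: CF_t = 1030.000000, DF = 0.639056, PV = 658.228042
Price P = sum_t PV_t = 972.235104

Answer: Price = 972.2351


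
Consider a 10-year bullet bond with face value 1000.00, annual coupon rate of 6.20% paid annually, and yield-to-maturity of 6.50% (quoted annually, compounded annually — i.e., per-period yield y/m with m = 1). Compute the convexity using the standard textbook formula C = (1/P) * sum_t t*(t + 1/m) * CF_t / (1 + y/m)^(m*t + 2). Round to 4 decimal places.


Coupon per period c = face * coupon_rate / m = 62.000000
Periods per year m = 1; per-period yield y/m = 0.065000
Number of cashflows N = 10
Cashflows (t years, CF_t, discount factor 1/(1+y/m)^(m*t), PV):
  t = 1.0000: CF_t = 62.000000, DF = 0.938967, PV = 58.215962
  t = 2.0000: CF_t = 62.000000, DF = 0.881659, PV = 54.662876
  t = 3.0000: CF_t = 62.000000, DF = 0.827849, PV = 51.326644
  t = 4.0000: CF_t = 62.000000, DF = 0.777323, PV = 48.194032
  t = 5.0000: CF_t = 62.000000, DF = 0.729881, PV = 45.252612
  t = 6.0000: CF_t = 62.000000, DF = 0.685334, PV = 42.490715
  t = 7.0000: CF_t = 62.000000, DF = 0.643506, PV = 39.897385
  t = 8.0000: CF_t = 62.000000, DF = 0.604231, PV = 37.462334
  t = 9.0000: CF_t = 62.000000, DF = 0.567353, PV = 35.175900
  t = 10.0000: CF_t = 1062.000000, DF = 0.532726, PV = 565.755050
Price P = sum_t PV_t = 978.433509
Convexity numerator sum_t t*(t + 1/m) * CF_t / (1+y/m)^(m*t + 2):
  t = 1.0000: term = 102.653287
  t = 2.0000: term = 289.164190
  t = 3.0000: term = 543.031342
  t = 4.0000: term = 849.814307
  t = 5.0000: term = 1196.921560
  t = 6.0000: term = 1573.418013
  t = 7.0000: term = 1969.850407
  t = 8.0000: term = 2378.089023
  t = 9.0000: term = 2791.184299
  t = 10.0000: term = 54868.351050
Convexity = (1/P) * sum = 66562.477477 / 978.433509 = 68.029638

Answer: Convexity = 68.0296


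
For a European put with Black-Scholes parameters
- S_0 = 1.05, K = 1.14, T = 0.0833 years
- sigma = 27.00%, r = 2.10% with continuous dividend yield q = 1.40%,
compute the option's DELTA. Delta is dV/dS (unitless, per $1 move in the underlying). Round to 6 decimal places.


Answer: Delta = -0.842501

Derivation:
d1 = -1.0088803574; d2 = -1.0868070537
phi(d1) = 0.2398219944; exp(-qT) = 0.9988344797; exp(-rT) = 0.9982522291
N(-d1) = 0.8434839917
Delta = -exp(-qT) * N(-d1) = -0.9988344797 * 0.8434839917 = -0.842501


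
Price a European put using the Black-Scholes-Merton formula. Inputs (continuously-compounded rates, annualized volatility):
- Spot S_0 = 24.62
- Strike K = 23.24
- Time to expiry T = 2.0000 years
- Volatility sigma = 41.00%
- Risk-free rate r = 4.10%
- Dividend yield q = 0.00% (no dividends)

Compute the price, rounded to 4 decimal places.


d1 = (ln(S/K) + (r - q + 0.5*sigma^2) * T) / (sigma * sqrt(T)) = 0.53082021
d2 = d1 - sigma * sqrt(T) = -0.04900735
exp(-rT) = 0.92127196; exp(-qT) = 1.00000000
P = K * exp(-rT) * N(-d2) - S_0 * exp(-qT) * N(-d1)
N(-d1) = 0.29777169; N(-d2) = 0.51954328
P = 23.2400 * 0.92127196 * 0.51954328 - 24.6200 * 1.00000000 * 0.29777169 = 3.7925

Answer: Price = 3.7925


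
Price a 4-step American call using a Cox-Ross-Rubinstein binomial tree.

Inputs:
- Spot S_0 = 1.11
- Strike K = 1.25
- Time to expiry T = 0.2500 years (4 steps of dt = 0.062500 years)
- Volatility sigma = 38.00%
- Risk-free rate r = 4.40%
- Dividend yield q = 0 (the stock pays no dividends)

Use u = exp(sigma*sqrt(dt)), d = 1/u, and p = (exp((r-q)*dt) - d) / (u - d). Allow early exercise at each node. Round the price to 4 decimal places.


Answer: Price = V(0,0) = 0.0434

Derivation:
dt = T/N = 0.062500
u = exp(sigma*sqrt(dt)) = 1.099659; d = 1/u = 0.909373
p = (exp((r-q)*dt) - d) / (u - d) = 0.490740
Discount per step: exp(-r*dt) = 0.997254
Stock lattice S(k, i) with i counting down-moves:
  k=0: S(0,0) = 1.1100
  k=1: S(1,0) = 1.2206; S(1,1) = 1.0094
  k=2: S(2,0) = 1.3423; S(2,1) = 1.1100; S(2,2) = 0.9179
  k=3: S(3,0) = 1.4760; S(3,1) = 1.2206; S(3,2) = 1.0094; S(3,3) = 0.8347
  k=4: S(4,0) = 1.6231; S(4,1) = 1.3423; S(4,2) = 1.1100; S(4,3) = 0.9179; S(4,4) = 0.7591
Terminal payoffs V(N, i) = max(S_T - K, 0):
  V(4,0) = 0.373136; V(4,1) = 0.092267; V(4,2) = 0.000000; V(4,3) = 0.000000; V(4,4) = 0.000000
Backward induction: V(k, i) = exp(-r*dt) * [p * V(k+1, i) + (1-p) * V(k+1, i+1)]; then take max(V_cont, immediate exercise) for American.
  V(3,0) = exp(-r*dt) * [p*0.373136 + (1-p)*0.092267] = 0.229469; exercise = 0.226036; V(3,0) = max -> 0.229469
  V(3,1) = exp(-r*dt) * [p*0.092267 + (1-p)*0.000000] = 0.045155; exercise = 0.000000; V(3,1) = max -> 0.045155
  V(3,2) = exp(-r*dt) * [p*0.000000 + (1-p)*0.000000] = 0.000000; exercise = 0.000000; V(3,2) = max -> 0.000000
  V(3,3) = exp(-r*dt) * [p*0.000000 + (1-p)*0.000000] = 0.000000; exercise = 0.000000; V(3,3) = max -> 0.000000
  V(2,0) = exp(-r*dt) * [p*0.229469 + (1-p)*0.045155] = 0.135232; exercise = 0.092267; V(2,0) = max -> 0.135232
  V(2,1) = exp(-r*dt) * [p*0.045155 + (1-p)*0.000000] = 0.022098; exercise = 0.000000; V(2,1) = max -> 0.022098
  V(2,2) = exp(-r*dt) * [p*0.000000 + (1-p)*0.000000] = 0.000000; exercise = 0.000000; V(2,2) = max -> 0.000000
  V(1,0) = exp(-r*dt) * [p*0.135232 + (1-p)*0.022098] = 0.077405; exercise = 0.000000; V(1,0) = max -> 0.077405
  V(1,1) = exp(-r*dt) * [p*0.022098 + (1-p)*0.000000] = 0.010815; exercise = 0.000000; V(1,1) = max -> 0.010815
  V(0,0) = exp(-r*dt) * [p*0.077405 + (1-p)*0.010815] = 0.043374; exercise = 0.000000; V(0,0) = max -> 0.043374


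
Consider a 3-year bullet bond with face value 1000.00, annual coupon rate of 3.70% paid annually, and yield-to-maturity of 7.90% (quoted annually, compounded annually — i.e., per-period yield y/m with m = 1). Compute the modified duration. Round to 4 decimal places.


Answer: Modified duration = 2.6760

Derivation:
Coupon per period c = face * coupon_rate / m = 37.000000
Periods per year m = 1; per-period yield y/m = 0.079000
Number of cashflows N = 3
Cashflows (t years, CF_t, discount factor 1/(1+y/m)^(m*t), PV):
  t = 1.0000: CF_t = 37.000000, DF = 0.926784, PV = 34.291010
  t = 2.0000: CF_t = 37.000000, DF = 0.858929, PV = 31.780362
  t = 3.0000: CF_t = 1037.000000, DF = 0.796041, PV = 825.494953
Price P = sum_t PV_t = 891.566325
First compute Macaulay numerator sum_t t * PV_t:
  t * PV_t at t = 1.0000: 34.291010
  t * PV_t at t = 2.0000: 63.560723
  t * PV_t at t = 3.0000: 2476.484859
Macaulay duration D = 2574.336592 / 891.566325 = 2.887431
Modified duration = D / (1 + y/m) = 2.887431 / (1 + 0.079000) = 2.676025


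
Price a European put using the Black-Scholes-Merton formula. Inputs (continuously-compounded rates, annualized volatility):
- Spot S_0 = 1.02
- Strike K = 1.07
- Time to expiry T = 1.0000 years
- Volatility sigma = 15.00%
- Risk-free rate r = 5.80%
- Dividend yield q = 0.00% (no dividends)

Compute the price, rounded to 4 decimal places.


d1 = (ln(S/K) + (r - q + 0.5*sigma^2) * T) / (sigma * sqrt(T)) = 0.14262653
d2 = d1 - sigma * sqrt(T) = -0.00737347
exp(-rT) = 0.94364995; exp(-qT) = 1.00000000
P = K * exp(-rT) * N(-d2) - S_0 * exp(-qT) * N(-d1)
N(-d1) = 0.44329257; N(-d2) = 0.50294156
P = 1.0700 * 0.94364995 * 0.50294156 - 1.0200 * 1.00000000 * 0.44329257 = 0.0557

Answer: Price = 0.0557


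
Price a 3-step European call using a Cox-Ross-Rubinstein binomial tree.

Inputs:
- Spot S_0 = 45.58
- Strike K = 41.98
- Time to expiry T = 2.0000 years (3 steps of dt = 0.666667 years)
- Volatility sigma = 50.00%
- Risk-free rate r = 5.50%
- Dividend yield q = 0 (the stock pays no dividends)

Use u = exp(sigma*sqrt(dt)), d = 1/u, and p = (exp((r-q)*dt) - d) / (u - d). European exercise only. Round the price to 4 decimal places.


Answer: Price = V(0,0) = 16.6874

Derivation:
dt = T/N = 0.666667
u = exp(sigma*sqrt(dt)) = 1.504181; d = 1/u = 0.664814
p = (exp((r-q)*dt) - d) / (u - d) = 0.443827
Discount per step: exp(-r*dt) = 0.963997
Stock lattice S(k, i) with i counting down-moves:
  k=0: S(0,0) = 45.5800
  k=1: S(1,0) = 68.5606; S(1,1) = 30.3022
  k=2: S(2,0) = 103.1275; S(2,1) = 45.5800; S(2,2) = 20.1453
  k=3: S(3,0) = 155.1223; S(3,1) = 68.5606; S(3,2) = 30.3022; S(3,3) = 13.3929
Terminal payoffs V(N, i) = max(S_T - K, 0):
  V(3,0) = 113.142309; V(3,1) = 26.580551; V(3,2) = 0.000000; V(3,3) = 0.000000
Backward induction: V(k, i) = exp(-r*dt) * [p * V(k+1, i) + (1-p) * V(k+1, i+1)].
  V(2,0) = exp(-r*dt) * [p*113.142309 + (1-p)*26.580551] = 62.658839
  V(2,1) = exp(-r*dt) * [p*26.580551 + (1-p)*0.000000] = 11.372430
  V(2,2) = exp(-r*dt) * [p*0.000000 + (1-p)*0.000000] = 0.000000
  V(1,0) = exp(-r*dt) * [p*62.658839 + (1-p)*11.372430] = 32.905769
  V(1,1) = exp(-r*dt) * [p*11.372430 + (1-p)*0.000000] = 4.865669
  V(0,0) = exp(-r*dt) * [p*32.905769 + (1-p)*4.865669] = 16.687387


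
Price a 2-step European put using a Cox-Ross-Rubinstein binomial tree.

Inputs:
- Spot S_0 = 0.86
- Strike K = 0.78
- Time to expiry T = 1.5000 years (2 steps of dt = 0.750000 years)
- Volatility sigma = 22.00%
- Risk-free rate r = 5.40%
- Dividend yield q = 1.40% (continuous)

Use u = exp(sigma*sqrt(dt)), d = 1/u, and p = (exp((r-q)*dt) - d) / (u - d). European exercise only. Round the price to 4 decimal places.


Answer: Price = V(0,0) = 0.0389

Derivation:
dt = T/N = 0.750000
u = exp(sigma*sqrt(dt)) = 1.209885; d = 1/u = 0.826525
p = (exp((r-q)*dt) - d) / (u - d) = 0.531953
Discount per step: exp(-r*dt) = 0.960309
Stock lattice S(k, i) with i counting down-moves:
  k=0: S(0,0) = 0.8600
  k=1: S(1,0) = 1.0405; S(1,1) = 0.7108
  k=2: S(2,0) = 1.2589; S(2,1) = 0.8600; S(2,2) = 0.5875
Terminal payoffs V(N, i) = max(K - S_T, 0):
  V(2,0) = 0.000000; V(2,1) = 0.000000; V(2,2) = 0.192497
Backward induction: V(k, i) = exp(-r*dt) * [p * V(k+1, i) + (1-p) * V(k+1, i+1)].
  V(1,0) = exp(-r*dt) * [p*0.000000 + (1-p)*0.000000] = 0.000000
  V(1,1) = exp(-r*dt) * [p*0.000000 + (1-p)*0.192497] = 0.086522
  V(0,0) = exp(-r*dt) * [p*0.000000 + (1-p)*0.086522] = 0.038889


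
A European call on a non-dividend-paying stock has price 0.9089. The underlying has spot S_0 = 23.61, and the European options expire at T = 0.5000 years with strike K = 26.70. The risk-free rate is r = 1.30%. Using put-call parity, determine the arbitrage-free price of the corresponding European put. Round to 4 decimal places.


Put-call parity: C - P = S_0 * exp(-qT) - K * exp(-rT).
S_0 * exp(-qT) = 23.6100 * 1.00000000 = 23.61000000
K * exp(-rT) = 26.7000 * 0.99352108 = 26.52701282
P = C - S*exp(-qT) + K*exp(-rT)
P = 0.9089 - 23.61000000 + 26.52701282 = 3.8259

Answer: Put price = 3.8259


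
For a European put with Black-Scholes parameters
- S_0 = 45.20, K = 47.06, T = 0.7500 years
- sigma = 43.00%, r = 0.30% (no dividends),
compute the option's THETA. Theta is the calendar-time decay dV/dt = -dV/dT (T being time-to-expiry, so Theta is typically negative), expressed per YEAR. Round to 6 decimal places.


Answer: Theta = -4.374518

Derivation:
d1 = 0.0839472757; d2 = -0.2884436479
phi(d1) = 0.3975390520; exp(-qT) = 1.0000000000; exp(-rT) = 0.9977525294
Theta = -S*exp(-qT)*phi(d1)*sigma/(2*sqrt(T)) + r*K*exp(-rT)*N(-d2) - q*S*exp(-qT)*N(-d1)
N(-d1) = 0.4665491758; N(-d2) = 0.6134964197; sqrt(T) = 0.8660254038
Term 1 = -45.2000 * 1.0000000000 * 0.3975390520 * 0.4300 / (2 * 0.8660254038) = -4.4609367005
Term 2 = 0.0030 * 47.0600 * 0.9977525294 * 0.6134964197 = 0.0864187634
Term 3 = 0 (no dividend yield, q = 0)
Theta = -4.4609367005 + (0.0864187634) + (0.0000000000) = -4.374518


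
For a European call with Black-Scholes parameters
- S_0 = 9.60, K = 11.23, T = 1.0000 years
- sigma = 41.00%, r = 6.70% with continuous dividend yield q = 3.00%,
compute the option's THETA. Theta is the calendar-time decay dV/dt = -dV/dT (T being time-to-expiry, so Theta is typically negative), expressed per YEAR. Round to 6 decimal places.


Answer: Theta = -0.846775

Derivation:
d1 = -0.0872577324; d2 = -0.4972577324
phi(d1) = 0.3974264120; exp(-qT) = 0.9704455335; exp(-rT) = 0.9351952013
Theta = -S*exp(-qT)*phi(d1)*sigma/(2*sqrt(T)) - r*K*exp(-rT)*N(d2) + q*S*exp(-qT)*N(d1)
N(d1) = 0.4652333252; N(d2) = 0.3095036570; sqrt(T) = 1.0000000000
Term 1 = -9.6000 * 0.9704455335 * 0.3974264120 * 0.4100 / (2 * 1.0000000000) = -0.7590195909
Term 2 = -0.0670 * 11.2300 * 0.9351952013 * 0.3095036570 = -0.2177823168
Term 3 = 0.0300 * 9.6000 * 0.9704455335 * 0.4652333252 = 0.1300272775
Theta = -0.7590195909 + (-0.2177823168) + (0.1300272775) = -0.846775


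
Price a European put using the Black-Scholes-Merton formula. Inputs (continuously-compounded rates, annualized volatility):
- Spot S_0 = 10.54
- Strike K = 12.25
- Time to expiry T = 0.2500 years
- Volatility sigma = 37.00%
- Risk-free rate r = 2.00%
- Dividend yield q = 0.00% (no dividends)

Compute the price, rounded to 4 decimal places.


d1 = (ln(S/K) + (r - q + 0.5*sigma^2) * T) / (sigma * sqrt(T)) = -0.69316699
d2 = d1 - sigma * sqrt(T) = -0.87816699
exp(-rT) = 0.99501248; exp(-qT) = 1.00000000
P = K * exp(-rT) * N(-d2) - S_0 * exp(-qT) * N(-d1)
N(-d1) = 0.75589762; N(-d2) = 0.81007345
P = 12.2500 * 0.99501248 * 0.81007345 - 10.5400 * 1.00000000 * 0.75589762 = 1.9067

Answer: Price = 1.9067


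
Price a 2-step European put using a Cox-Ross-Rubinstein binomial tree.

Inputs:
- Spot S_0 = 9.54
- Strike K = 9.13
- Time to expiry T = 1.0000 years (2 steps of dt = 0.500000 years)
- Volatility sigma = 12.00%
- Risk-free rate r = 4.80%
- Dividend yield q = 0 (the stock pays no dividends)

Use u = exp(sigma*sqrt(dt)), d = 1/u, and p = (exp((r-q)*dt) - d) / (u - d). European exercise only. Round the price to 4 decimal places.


dt = T/N = 0.500000
u = exp(sigma*sqrt(dt)) = 1.088557; d = 1/u = 0.918647
p = (exp((r-q)*dt) - d) / (u - d) = 0.621760
Discount per step: exp(-r*dt) = 0.976286
Stock lattice S(k, i) with i counting down-moves:
  k=0: S(0,0) = 9.5400
  k=1: S(1,0) = 10.3848; S(1,1) = 8.7639
  k=2: S(2,0) = 11.3045; S(2,1) = 9.5400; S(2,2) = 8.0509
Terminal payoffs V(N, i) = max(K - S_T, 0):
  V(2,0) = 0.000000; V(2,1) = 0.000000; V(2,2) = 1.079068
Backward induction: V(k, i) = exp(-r*dt) * [p * V(k+1, i) + (1-p) * V(k+1, i+1)].
  V(1,0) = exp(-r*dt) * [p*0.000000 + (1-p)*0.000000] = 0.000000
  V(1,1) = exp(-r*dt) * [p*0.000000 + (1-p)*1.079068] = 0.398468
  V(0,0) = exp(-r*dt) * [p*0.000000 + (1-p)*0.398468] = 0.147142

Answer: Price = V(0,0) = 0.1471


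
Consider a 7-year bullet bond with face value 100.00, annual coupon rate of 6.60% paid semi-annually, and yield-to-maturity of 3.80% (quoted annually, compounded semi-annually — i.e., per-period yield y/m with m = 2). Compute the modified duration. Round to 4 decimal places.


Coupon per period c = face * coupon_rate / m = 3.300000
Periods per year m = 2; per-period yield y/m = 0.019000
Number of cashflows N = 14
Cashflows (t years, CF_t, discount factor 1/(1+y/m)^(m*t), PV):
  t = 0.5000: CF_t = 3.300000, DF = 0.981354, PV = 3.238469
  t = 1.0000: CF_t = 3.300000, DF = 0.963056, PV = 3.178085
  t = 1.5000: CF_t = 3.300000, DF = 0.945099, PV = 3.118828
  t = 2.0000: CF_t = 3.300000, DF = 0.927477, PV = 3.060675
  t = 2.5000: CF_t = 3.300000, DF = 0.910184, PV = 3.003606
  t = 3.0000: CF_t = 3.300000, DF = 0.893213, PV = 2.947602
  t = 3.5000: CF_t = 3.300000, DF = 0.876558, PV = 2.892642
  t = 4.0000: CF_t = 3.300000, DF = 0.860214, PV = 2.838706
  t = 4.5000: CF_t = 3.300000, DF = 0.844175, PV = 2.785777
  t = 5.0000: CF_t = 3.300000, DF = 0.828434, PV = 2.733834
  t = 5.5000: CF_t = 3.300000, DF = 0.812988, PV = 2.682859
  t = 6.0000: CF_t = 3.300000, DF = 0.797829, PV = 2.632836
  t = 6.5000: CF_t = 3.300000, DF = 0.782953, PV = 2.583744
  t = 7.0000: CF_t = 103.300000, DF = 0.768354, PV = 79.370981
Price P = sum_t PV_t = 117.068644
First compute Macaulay numerator sum_t t * PV_t:
  t * PV_t at t = 0.5000: 1.619235
  t * PV_t at t = 1.0000: 3.178085
  t * PV_t at t = 1.5000: 4.678242
  t * PV_t at t = 2.0000: 6.121350
  t * PV_t at t = 2.5000: 7.509016
  t * PV_t at t = 3.0000: 8.842806
  t * PV_t at t = 3.5000: 10.124246
  t * PV_t at t = 4.0000: 11.354825
  t * PV_t at t = 4.5000: 12.535995
  t * PV_t at t = 5.0000: 13.669169
  t * PV_t at t = 5.5000: 14.755727
  t * PV_t at t = 6.0000: 15.797013
  t * PV_t at t = 6.5000: 16.794339
  t * PV_t at t = 7.0000: 555.596864
Macaulay duration D = 682.576910 / 117.068644 = 5.830570
Modified duration = D / (1 + y/m) = 5.830570 / (1 + 0.019000) = 5.721855

Answer: Modified duration = 5.7219


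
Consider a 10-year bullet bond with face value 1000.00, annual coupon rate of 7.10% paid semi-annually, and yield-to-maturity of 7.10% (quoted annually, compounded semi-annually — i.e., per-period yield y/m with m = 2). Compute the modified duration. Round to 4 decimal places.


Answer: Modified duration = 7.0742

Derivation:
Coupon per period c = face * coupon_rate / m = 35.500000
Periods per year m = 2; per-period yield y/m = 0.035500
Number of cashflows N = 20
Cashflows (t years, CF_t, discount factor 1/(1+y/m)^(m*t), PV):
  t = 0.5000: CF_t = 35.500000, DF = 0.965717, PV = 34.282955
  t = 1.0000: CF_t = 35.500000, DF = 0.932609, PV = 33.107634
  t = 1.5000: CF_t = 35.500000, DF = 0.900637, PV = 31.972607
  t = 2.0000: CF_t = 35.500000, DF = 0.869760, PV = 30.876491
  t = 2.5000: CF_t = 35.500000, DF = 0.839942, PV = 29.817954
  t = 3.0000: CF_t = 35.500000, DF = 0.811147, PV = 28.795706
  t = 3.5000: CF_t = 35.500000, DF = 0.783338, PV = 27.808504
  t = 4.0000: CF_t = 35.500000, DF = 0.756483, PV = 26.855147
  t = 4.5000: CF_t = 35.500000, DF = 0.730549, PV = 25.934473
  t = 5.0000: CF_t = 35.500000, DF = 0.705503, PV = 25.045362
  t = 5.5000: CF_t = 35.500000, DF = 0.681316, PV = 24.186733
  t = 6.0000: CF_t = 35.500000, DF = 0.657959, PV = 23.357541
  t = 6.5000: CF_t = 35.500000, DF = 0.635402, PV = 22.556775
  t = 7.0000: CF_t = 35.500000, DF = 0.613619, PV = 21.783462
  t = 7.5000: CF_t = 35.500000, DF = 0.592582, PV = 21.036661
  t = 8.0000: CF_t = 35.500000, DF = 0.572267, PV = 20.315462
  t = 8.5000: CF_t = 35.500000, DF = 0.552648, PV = 19.618988
  t = 9.0000: CF_t = 35.500000, DF = 0.533701, PV = 18.946391
  t = 9.5000: CF_t = 35.500000, DF = 0.515404, PV = 18.296853
  t = 10.0000: CF_t = 1035.500000, DF = 0.497735, PV = 515.404301
Price P = sum_t PV_t = 1000.000000
First compute Macaulay numerator sum_t t * PV_t:
  t * PV_t at t = 0.5000: 17.141478
  t * PV_t at t = 1.0000: 33.107634
  t * PV_t at t = 1.5000: 47.958910
  t * PV_t at t = 2.0000: 61.752982
  t * PV_t at t = 2.5000: 74.544884
  t * PV_t at t = 3.0000: 86.387119
  t * PV_t at t = 3.5000: 97.329765
  t * PV_t at t = 4.0000: 107.420586
  t * PV_t at t = 4.5000: 116.705128
  t * PV_t at t = 5.0000: 125.226812
  t * PV_t at t = 5.5000: 133.027034
  t * PV_t at t = 6.0000: 140.145244
  t * PV_t at t = 6.5000: 146.619039
  t * PV_t at t = 7.0000: 152.484236
  t * PV_t at t = 7.5000: 157.774956
  t * PV_t at t = 8.0000: 162.523695
  t * PV_t at t = 8.5000: 166.761397
  t * PV_t at t = 9.0000: 170.517519
  t * PV_t at t = 9.5000: 173.820101
  t * PV_t at t = 10.0000: 5154.043013
Macaulay duration D = 7325.291531 / 1000.000000 = 7.325292
Modified duration = D / (1 + y/m) = 7.325292 / (1 + 0.035500) = 7.074159


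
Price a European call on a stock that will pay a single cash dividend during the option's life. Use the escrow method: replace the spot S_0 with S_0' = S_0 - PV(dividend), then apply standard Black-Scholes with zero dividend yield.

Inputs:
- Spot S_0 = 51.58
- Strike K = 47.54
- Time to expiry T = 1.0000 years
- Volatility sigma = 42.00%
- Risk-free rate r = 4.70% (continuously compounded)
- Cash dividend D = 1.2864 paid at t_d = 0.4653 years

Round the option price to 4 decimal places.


Answer: Price = 10.6775

Derivation:
PV(D) = D * exp(-r * t_d) = 1.2864 * 0.97836830 = 1.25857297
S_0' = S_0 - PV(D) = 51.5800 - 1.25857297 = 50.32142703
d1 = (ln(S_0'/K) + (r + sigma^2/2)*T) / (sigma*sqrt(T)) = 0.45728455
d2 = d1 - sigma*sqrt(T) = 0.03728455
exp(-rT) = 0.95408740
N(d1) = 0.67626673; N(d2) = 0.51487094
C = S_0' * N(d1) - K * exp(-rT) * N(d2) = 50.32142703 * 0.67626673 - 47.5400 * 0.95408740 * 0.51487094 = 10.6775


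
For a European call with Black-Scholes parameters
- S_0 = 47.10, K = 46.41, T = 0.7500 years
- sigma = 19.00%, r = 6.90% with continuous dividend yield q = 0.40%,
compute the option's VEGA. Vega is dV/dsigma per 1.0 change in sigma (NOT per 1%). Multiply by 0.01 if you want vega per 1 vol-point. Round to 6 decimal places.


Answer: Vega = 14.539538

Derivation:
d1 = 0.4682343973; d2 = 0.3036895706
phi(d1) = 0.3575213285; exp(-qT) = 0.9970044955; exp(-rT) = 0.9495662287
Vega = S * exp(-qT) * phi(d1) * sqrt(T) = 47.1000 * 0.9970044955 * 0.3575213285 * 0.8660254038 = 14.539538


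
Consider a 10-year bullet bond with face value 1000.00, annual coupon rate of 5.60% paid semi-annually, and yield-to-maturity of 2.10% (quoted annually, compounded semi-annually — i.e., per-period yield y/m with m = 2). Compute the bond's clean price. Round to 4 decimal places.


Answer: Price = 1314.2130

Derivation:
Coupon per period c = face * coupon_rate / m = 28.000000
Periods per year m = 2; per-period yield y/m = 0.010500
Number of cashflows N = 20
Cashflows (t years, CF_t, discount factor 1/(1+y/m)^(m*t), PV):
  t = 0.5000: CF_t = 28.000000, DF = 0.989609, PV = 27.709055
  t = 1.0000: CF_t = 28.000000, DF = 0.979326, PV = 27.421133
  t = 1.5000: CF_t = 28.000000, DF = 0.969150, PV = 27.136203
  t = 2.0000: CF_t = 28.000000, DF = 0.959080, PV = 26.854233
  t = 2.5000: CF_t = 28.000000, DF = 0.949114, PV = 26.575194
  t = 3.0000: CF_t = 28.000000, DF = 0.939252, PV = 26.299054
  t = 3.5000: CF_t = 28.000000, DF = 0.929492, PV = 26.025783
  t = 4.0000: CF_t = 28.000000, DF = 0.919834, PV = 25.755352
  t = 4.5000: CF_t = 28.000000, DF = 0.910276, PV = 25.487731
  t = 5.0000: CF_t = 28.000000, DF = 0.900818, PV = 25.222890
  t = 5.5000: CF_t = 28.000000, DF = 0.891457, PV = 24.960802
  t = 6.0000: CF_t = 28.000000, DF = 0.882194, PV = 24.701437
  t = 6.5000: CF_t = 28.000000, DF = 0.873027, PV = 24.444767
  t = 7.0000: CF_t = 28.000000, DF = 0.863956, PV = 24.190764
  t = 7.5000: CF_t = 28.000000, DF = 0.854979, PV = 23.939400
  t = 8.0000: CF_t = 28.000000, DF = 0.846095, PV = 23.690648
  t = 8.5000: CF_t = 28.000000, DF = 0.837303, PV = 23.444481
  t = 9.0000: CF_t = 28.000000, DF = 0.828603, PV = 23.200872
  t = 9.5000: CF_t = 28.000000, DF = 0.819993, PV = 22.959794
  t = 10.0000: CF_t = 1028.000000, DF = 0.811472, PV = 834.193416
Price P = sum_t PV_t = 1314.213010


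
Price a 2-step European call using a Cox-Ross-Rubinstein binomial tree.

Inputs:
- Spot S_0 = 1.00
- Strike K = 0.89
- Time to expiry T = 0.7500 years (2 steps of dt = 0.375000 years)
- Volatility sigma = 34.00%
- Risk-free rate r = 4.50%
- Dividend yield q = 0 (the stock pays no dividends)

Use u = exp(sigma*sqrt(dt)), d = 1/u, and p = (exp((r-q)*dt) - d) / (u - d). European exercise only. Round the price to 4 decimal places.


dt = T/N = 0.375000
u = exp(sigma*sqrt(dt)) = 1.231468; d = 1/u = 0.812039
p = (exp((r-q)*dt) - d) / (u - d) = 0.488710
Discount per step: exp(-r*dt) = 0.983267
Stock lattice S(k, i) with i counting down-moves:
  k=0: S(0,0) = 1.0000
  k=1: S(1,0) = 1.2315; S(1,1) = 0.8120
  k=2: S(2,0) = 1.5165; S(2,1) = 1.0000; S(2,2) = 0.6594
Terminal payoffs V(N, i) = max(S_T - K, 0):
  V(2,0) = 0.626512; V(2,1) = 0.110000; V(2,2) = 0.000000
Backward induction: V(k, i) = exp(-r*dt) * [p * V(k+1, i) + (1-p) * V(k+1, i+1)].
  V(1,0) = exp(-r*dt) * [p*0.626512 + (1-p)*0.110000] = 0.356360
  V(1,1) = exp(-r*dt) * [p*0.110000 + (1-p)*0.000000] = 0.052859
  V(0,0) = exp(-r*dt) * [p*0.356360 + (1-p)*0.052859] = 0.197817

Answer: Price = V(0,0) = 0.1978


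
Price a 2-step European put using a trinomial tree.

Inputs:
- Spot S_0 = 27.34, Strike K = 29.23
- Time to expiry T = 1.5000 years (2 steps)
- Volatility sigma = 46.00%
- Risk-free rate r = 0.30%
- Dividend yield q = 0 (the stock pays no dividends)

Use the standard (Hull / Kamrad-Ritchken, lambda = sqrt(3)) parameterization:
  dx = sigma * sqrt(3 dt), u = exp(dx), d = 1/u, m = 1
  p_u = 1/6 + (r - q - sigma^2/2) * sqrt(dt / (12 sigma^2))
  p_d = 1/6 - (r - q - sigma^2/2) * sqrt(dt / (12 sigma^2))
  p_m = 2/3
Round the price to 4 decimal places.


Answer: Price = V(0,0) = 6.6144

Derivation:
dt = T/N = 0.750000; dx = sigma*sqrt(3*dt) = 0.690000
u = exp(dx) = 1.993716; d = 1/u = 0.501576
p_u = 0.110797, p_m = 0.666667, p_d = 0.222536
Discount per step: exp(-r*dt) = 0.997753
Stock lattice S(k, j) with j the centered position index:
  k=0: S(0,+0) = 27.3400
  k=1: S(1,-1) = 13.7131; S(1,+0) = 27.3400; S(1,+1) = 54.5082
  k=2: S(2,-2) = 6.8782; S(2,-1) = 13.7131; S(2,+0) = 27.3400; S(2,+1) = 54.5082; S(2,+2) = 108.6738
Terminal payoffs V(N, j) = max(K - S_T, 0):
  V(2,-2) = 22.351842; V(2,-1) = 15.516910; V(2,+0) = 1.890000; V(2,+1) = 0.000000; V(2,+2) = 0.000000
Backward induction: V(k, j) = exp(-r*dt) * [p_u * V(k+1, j+1) + p_m * V(k+1, j) + p_d * V(k+1, j-1)]
  V(1,-1) = exp(-r*dt) * [p_u*1.890000 + p_m*15.516910 + p_d*22.351842] = 15.493209
  V(1,+0) = exp(-r*dt) * [p_u*0.000000 + p_m*1.890000 + p_d*15.516910] = 4.702482
  V(1,+1) = exp(-r*dt) * [p_u*0.000000 + p_m*0.000000 + p_d*1.890000] = 0.419648
  V(0,+0) = exp(-r*dt) * [p_u*0.419648 + p_m*4.702482 + p_d*15.493209] = 6.614385


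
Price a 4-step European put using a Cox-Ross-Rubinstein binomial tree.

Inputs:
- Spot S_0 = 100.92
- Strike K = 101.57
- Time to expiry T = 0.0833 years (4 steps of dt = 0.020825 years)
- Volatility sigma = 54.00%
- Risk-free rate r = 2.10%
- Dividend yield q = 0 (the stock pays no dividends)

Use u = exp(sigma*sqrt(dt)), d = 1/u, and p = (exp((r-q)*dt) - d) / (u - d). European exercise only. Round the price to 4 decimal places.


dt = T/N = 0.020825
u = exp(sigma*sqrt(dt)) = 1.081043; d = 1/u = 0.925032
p = (exp((r-q)*dt) - d) / (u - d) = 0.483332
Discount per step: exp(-r*dt) = 0.999563
Stock lattice S(k, i) with i counting down-moves:
  k=0: S(0,0) = 100.9200
  k=1: S(1,0) = 109.0989; S(1,1) = 93.3543
  k=2: S(2,0) = 117.9406; S(2,1) = 100.9200; S(2,2) = 86.3557
  k=3: S(3,0) = 127.4990; S(3,1) = 109.0989; S(3,2) = 93.3543; S(3,3) = 79.8818
  k=4: S(4,0) = 137.8319; S(4,1) = 117.9406; S(4,2) = 100.9200; S(4,3) = 86.3557; S(4,4) = 73.8932
Terminal payoffs V(N, i) = max(K - S_T, 0):
  V(4,0) = 0.000000; V(4,1) = 0.000000; V(4,2) = 0.650000; V(4,3) = 15.214307; V(4,4) = 27.676761
Backward induction: V(k, i) = exp(-r*dt) * [p * V(k+1, i) + (1-p) * V(k+1, i+1)].
  V(3,0) = exp(-r*dt) * [p*0.000000 + (1-p)*0.000000] = 0.000000
  V(3,1) = exp(-r*dt) * [p*0.000000 + (1-p)*0.650000] = 0.335687
  V(3,2) = exp(-r*dt) * [p*0.650000 + (1-p)*15.214307] = 8.171338
  V(3,3) = exp(-r*dt) * [p*15.214307 + (1-p)*27.676761] = 21.643791
  V(2,0) = exp(-r*dt) * [p*0.000000 + (1-p)*0.335687] = 0.173363
  V(2,1) = exp(-r*dt) * [p*0.335687 + (1-p)*8.171338] = 4.382201
  V(2,2) = exp(-r*dt) * [p*8.171338 + (1-p)*21.643791] = 15.125508
  V(1,0) = exp(-r*dt) * [p*0.173363 + (1-p)*4.382201] = 2.346908
  V(1,1) = exp(-r*dt) * [p*4.382201 + (1-p)*15.125508] = 9.928581
  V(0,0) = exp(-r*dt) * [p*2.346908 + (1-p)*9.928581] = 6.261378

Answer: Price = V(0,0) = 6.2614


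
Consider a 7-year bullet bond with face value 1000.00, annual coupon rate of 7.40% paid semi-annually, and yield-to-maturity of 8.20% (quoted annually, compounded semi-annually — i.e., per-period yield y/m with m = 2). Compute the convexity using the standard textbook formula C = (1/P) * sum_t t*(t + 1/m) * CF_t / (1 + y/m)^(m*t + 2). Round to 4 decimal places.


Answer: Convexity = 35.3354

Derivation:
Coupon per period c = face * coupon_rate / m = 37.000000
Periods per year m = 2; per-period yield y/m = 0.041000
Number of cashflows N = 14
Cashflows (t years, CF_t, discount factor 1/(1+y/m)^(m*t), PV):
  t = 0.5000: CF_t = 37.000000, DF = 0.960615, PV = 35.542747
  t = 1.0000: CF_t = 37.000000, DF = 0.922781, PV = 34.142889
  t = 1.5000: CF_t = 37.000000, DF = 0.886437, PV = 32.798164
  t = 2.0000: CF_t = 37.000000, DF = 0.851524, PV = 31.506402
  t = 2.5000: CF_t = 37.000000, DF = 0.817987, PV = 30.265516
  t = 3.0000: CF_t = 37.000000, DF = 0.785770, PV = 29.073502
  t = 3.5000: CF_t = 37.000000, DF = 0.754823, PV = 27.928436
  t = 4.0000: CF_t = 37.000000, DF = 0.725094, PV = 26.828469
  t = 4.5000: CF_t = 37.000000, DF = 0.696536, PV = 25.771824
  t = 5.0000: CF_t = 37.000000, DF = 0.669103, PV = 24.756795
  t = 5.5000: CF_t = 37.000000, DF = 0.642750, PV = 23.781744
  t = 6.0000: CF_t = 37.000000, DF = 0.617435, PV = 22.845095
  t = 6.5000: CF_t = 37.000000, DF = 0.593117, PV = 21.945336
  t = 7.0000: CF_t = 1037.000000, DF = 0.569757, PV = 590.838169
Price P = sum_t PV_t = 958.025088
Convexity numerator sum_t t*(t + 1/m) * CF_t / (1+y/m)^(m*t + 2):
  t = 0.5000: term = 16.399082
  t = 1.0000: term = 47.259603
  t = 1.5000: term = 90.796547
  t = 2.0000: term = 145.367510
  t = 2.5000: term = 209.463271
  t = 3.0000: term = 281.698923
  t = 3.5000: term = 360.805537
  t = 4.0000: term = 445.622319
  t = 4.5000: term = 535.089240
  t = 5.0000: term = 628.240115
  t = 5.5000: term = 724.196098
  t = 6.0000: term = 822.159573
  t = 6.5000: term = 921.408423
  t = 7.0000: term = 28623.740609
Convexity = (1/P) * sum = 33852.246849 / 958.025088 = 35.335449


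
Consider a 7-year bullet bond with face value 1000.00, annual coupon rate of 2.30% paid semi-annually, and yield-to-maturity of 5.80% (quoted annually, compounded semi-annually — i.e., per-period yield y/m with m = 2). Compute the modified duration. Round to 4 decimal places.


Coupon per period c = face * coupon_rate / m = 11.500000
Periods per year m = 2; per-period yield y/m = 0.029000
Number of cashflows N = 14
Cashflows (t years, CF_t, discount factor 1/(1+y/m)^(m*t), PV):
  t = 0.5000: CF_t = 11.500000, DF = 0.971817, PV = 11.175899
  t = 1.0000: CF_t = 11.500000, DF = 0.944429, PV = 10.860932
  t = 1.5000: CF_t = 11.500000, DF = 0.917812, PV = 10.554842
  t = 2.0000: CF_t = 11.500000, DF = 0.891946, PV = 10.257378
  t = 2.5000: CF_t = 11.500000, DF = 0.866808, PV = 9.968297
  t = 3.0000: CF_t = 11.500000, DF = 0.842379, PV = 9.687363
  t = 3.5000: CF_t = 11.500000, DF = 0.818639, PV = 9.414347
  t = 4.0000: CF_t = 11.500000, DF = 0.795567, PV = 9.149026
  t = 4.5000: CF_t = 11.500000, DF = 0.773146, PV = 8.891181
  t = 5.0000: CF_t = 11.500000, DF = 0.751357, PV = 8.640604
  t = 5.5000: CF_t = 11.500000, DF = 0.730182, PV = 8.397088
  t = 6.0000: CF_t = 11.500000, DF = 0.709603, PV = 8.160436
  t = 6.5000: CF_t = 11.500000, DF = 0.689605, PV = 7.930453
  t = 7.0000: CF_t = 1011.500000, DF = 0.670170, PV = 677.876597
Price P = sum_t PV_t = 800.964441
First compute Macaulay numerator sum_t t * PV_t:
  t * PV_t at t = 0.5000: 5.587949
  t * PV_t at t = 1.0000: 10.860932
  t * PV_t at t = 1.5000: 15.832262
  t * PV_t at t = 2.0000: 20.514755
  t * PV_t at t = 2.5000: 24.920742
  t * PV_t at t = 3.0000: 29.062090
  t * PV_t at t = 3.5000: 32.950216
  t * PV_t at t = 4.0000: 36.596102
  t * PV_t at t = 4.5000: 40.010316
  t * PV_t at t = 5.0000: 43.203019
  t * PV_t at t = 5.5000: 46.183985
  t * PV_t at t = 6.0000: 48.962614
  t * PV_t at t = 6.5000: 51.547941
  t * PV_t at t = 7.0000: 4745.136177
Macaulay duration D = 5151.369102 / 800.964441 = 6.431458
Modified duration = D / (1 + y/m) = 6.431458 / (1 + 0.029000) = 6.250202

Answer: Modified duration = 6.2502


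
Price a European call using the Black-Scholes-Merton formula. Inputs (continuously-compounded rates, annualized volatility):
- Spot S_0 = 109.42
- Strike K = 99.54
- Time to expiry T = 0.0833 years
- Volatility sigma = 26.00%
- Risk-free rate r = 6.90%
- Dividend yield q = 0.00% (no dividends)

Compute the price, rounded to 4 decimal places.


Answer: Price = 10.7783

Derivation:
d1 = (ln(S/K) + (r - q + 0.5*sigma^2) * T) / (sigma * sqrt(T)) = 1.37522171
d2 = d1 - sigma * sqrt(T) = 1.30018118
exp(-rT) = 0.99426879; exp(-qT) = 1.00000000
C = S_0 * exp(-qT) * N(d1) - K * exp(-rT) * N(d2)
N(d1) = 0.91546864; N(d2) = 0.90323056
C = 109.4200 * 1.00000000 * 0.91546864 - 99.5400 * 0.99426879 * 0.90323056 = 10.7783


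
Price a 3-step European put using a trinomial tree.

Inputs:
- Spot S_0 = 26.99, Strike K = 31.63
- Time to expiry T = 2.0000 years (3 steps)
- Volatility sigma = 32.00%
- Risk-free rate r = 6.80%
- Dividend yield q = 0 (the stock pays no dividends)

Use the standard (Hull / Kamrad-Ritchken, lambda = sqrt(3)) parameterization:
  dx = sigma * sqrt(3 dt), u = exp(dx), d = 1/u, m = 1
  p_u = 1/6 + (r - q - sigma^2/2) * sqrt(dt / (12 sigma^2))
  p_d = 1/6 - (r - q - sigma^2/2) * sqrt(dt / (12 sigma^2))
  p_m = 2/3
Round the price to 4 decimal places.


dt = T/N = 0.666667; dx = sigma*sqrt(3*dt) = 0.452548
u = exp(dx) = 1.572314; d = 1/u = 0.636005
p_u = 0.179041, p_m = 0.666667, p_d = 0.154292
Discount per step: exp(-r*dt) = 0.955679
Stock lattice S(k, j) with j the centered position index:
  k=0: S(0,+0) = 26.9900
  k=1: S(1,-1) = 17.1658; S(1,+0) = 26.9900; S(1,+1) = 42.4368
  k=2: S(2,-2) = 10.9175; S(2,-1) = 17.1658; S(2,+0) = 26.9900; S(2,+1) = 42.4368; S(2,+2) = 66.7239
  k=3: S(3,-3) = 6.9436; S(3,-2) = 10.9175; S(3,-1) = 17.1658; S(3,+0) = 26.9900; S(3,+1) = 42.4368; S(3,+2) = 66.7239; S(3,+3) = 104.9109
Terminal payoffs V(N, j) = max(K - S_T, 0):
  V(3,-3) = 24.686393; V(3,-2) = 20.712470; V(3,-1) = 14.464216; V(3,+0) = 4.640000; V(3,+1) = 0.000000; V(3,+2) = 0.000000; V(3,+3) = 0.000000
Backward induction: V(k, j) = exp(-r*dt) * [p_u * V(k+1, j+1) + p_m * V(k+1, j) + p_d * V(k+1, j-1)]
  V(2,-2) = exp(-r*dt) * [p_u*14.464216 + p_m*20.712470 + p_d*24.686393] = 19.311328
  V(2,-1) = exp(-r*dt) * [p_u*4.640000 + p_m*14.464216 + p_d*20.712470] = 13.063495
  V(2,+0) = exp(-r*dt) * [p_u*0.000000 + p_m*4.640000 + p_d*14.464216] = 5.089038
  V(2,+1) = exp(-r*dt) * [p_u*0.000000 + p_m*0.000000 + p_d*4.640000] = 0.684186
  V(2,+2) = exp(-r*dt) * [p_u*0.000000 + p_m*0.000000 + p_d*0.000000] = 0.000000
  V(1,-1) = exp(-r*dt) * [p_u*5.089038 + p_m*13.063495 + p_d*19.311328] = 12.041298
  V(1,+0) = exp(-r*dt) * [p_u*0.684186 + p_m*5.089038 + p_d*13.063495] = 5.285656
  V(1,+1) = exp(-r*dt) * [p_u*0.000000 + p_m*0.684186 + p_d*5.089038] = 1.186307
  V(0,+0) = exp(-r*dt) * [p_u*1.186307 + p_m*5.285656 + p_d*12.041298] = 5.346113

Answer: Price = V(0,0) = 5.3461
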